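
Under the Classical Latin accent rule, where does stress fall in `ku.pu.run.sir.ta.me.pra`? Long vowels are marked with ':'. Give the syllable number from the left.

Classical Latin: stress the penult if heavy (long vowel or closed), else the antepenult.
Weights: 5 ta L, 6 me L, 7 pra L.
The penult (syllable 6, me) is light, so stress falls on the antepenult (syllable 5, ta).
Stress on syllable 5: ku.pu.run.sir.ˈta.me.pra.

5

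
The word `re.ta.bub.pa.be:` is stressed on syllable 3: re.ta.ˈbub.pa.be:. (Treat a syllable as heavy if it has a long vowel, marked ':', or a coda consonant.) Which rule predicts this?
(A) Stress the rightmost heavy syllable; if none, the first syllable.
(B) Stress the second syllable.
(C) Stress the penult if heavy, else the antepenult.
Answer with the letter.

Rule A → syllable 5 (observed: 3).
Rule B → syllable 2 (observed: 3).
Rule C → syllable 3 ✓.

C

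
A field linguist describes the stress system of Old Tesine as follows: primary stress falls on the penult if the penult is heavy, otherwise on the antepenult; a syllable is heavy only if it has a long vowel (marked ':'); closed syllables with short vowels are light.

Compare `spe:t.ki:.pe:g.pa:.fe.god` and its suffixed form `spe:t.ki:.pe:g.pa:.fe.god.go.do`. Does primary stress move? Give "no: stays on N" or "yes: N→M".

Base `spe:t.ki:.pe:g.pa:.fe.god` (6 syllables):
  Weights: 4 pa: H, 5 fe L, 6 god L.
  The penult (syllable 5, fe) is light, so stress falls on the antepenult (syllable 4, pa:).
  → primary stress on syllable 4.
Suffixed `spe:t.ki:.pe:g.pa:.fe.god.go.do` (8 syllables):
  Weights: 6 god L, 7 go L, 8 do L.
  The penult (syllable 7, go) is light, so stress falls on the antepenult (syllable 6, god).
  → primary stress on syllable 6.

yes: 4→6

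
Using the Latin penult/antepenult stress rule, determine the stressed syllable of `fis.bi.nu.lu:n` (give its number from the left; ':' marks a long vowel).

2

Classical Latin: stress the penult if heavy (long vowel or closed), else the antepenult.
Weights: 2 bi L, 3 nu L, 4 lu:n H.
The penult (syllable 3, nu) is light, so stress falls on the antepenult (syllable 2, bi).
Stress on syllable 2: fis.ˈbi.nu.lu:n.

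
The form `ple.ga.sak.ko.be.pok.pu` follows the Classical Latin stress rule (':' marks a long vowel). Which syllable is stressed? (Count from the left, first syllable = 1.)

Classical Latin: stress the penult if heavy (long vowel or closed), else the antepenult.
Weights: 5 be L, 6 pok H, 7 pu L.
The penult (syllable 6, pok) is heavy, so it takes stress.
Stress on syllable 6: ple.ga.sak.ko.be.ˈpok.pu.

6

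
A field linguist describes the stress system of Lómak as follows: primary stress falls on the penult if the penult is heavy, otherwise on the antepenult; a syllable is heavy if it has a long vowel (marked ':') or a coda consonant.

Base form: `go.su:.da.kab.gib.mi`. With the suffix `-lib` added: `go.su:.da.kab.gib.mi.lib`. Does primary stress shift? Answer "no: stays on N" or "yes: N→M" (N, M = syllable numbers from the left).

Base `go.su:.da.kab.gib.mi` (6 syllables):
  Weights: 4 kab H, 5 gib H, 6 mi L.
  The penult (syllable 5, gib) is heavy, so it takes stress.
  → primary stress on syllable 5.
Suffixed `go.su:.da.kab.gib.mi.lib` (7 syllables):
  Weights: 5 gib H, 6 mi L, 7 lib H.
  The penult (syllable 6, mi) is light, so stress falls on the antepenult (syllable 5, gib).
  → primary stress on syllable 5.

no: stays on 5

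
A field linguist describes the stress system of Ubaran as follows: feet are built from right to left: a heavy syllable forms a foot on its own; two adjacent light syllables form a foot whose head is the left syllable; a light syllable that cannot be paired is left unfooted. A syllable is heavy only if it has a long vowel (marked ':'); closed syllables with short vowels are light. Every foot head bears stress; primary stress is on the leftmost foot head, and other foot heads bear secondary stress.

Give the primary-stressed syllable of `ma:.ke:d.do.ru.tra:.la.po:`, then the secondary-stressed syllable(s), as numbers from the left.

Weights: 1 ma: H, 2 ke:d H, 3 do L, 4 ru L, 5 tra: H, 6 la L, 7 po: H.
Parse right to left (heavy = foot alone; LL = one foot; stranded L unfooted): (ˈma:) (ˈke:d) (ˈdo.ru) (ˈtra:) la (ˈpo:).
Foot heads: 1, 2, 3, 5, 7.
Primary stress on the leftmost head = syllable 1.
Secondary stress on 2, 3, 5, 7: ˈma:.ˌke:d.ˌdo.ru.ˌtra:.la.ˌpo:.

primary 1, secondary 2, 3, 5, 7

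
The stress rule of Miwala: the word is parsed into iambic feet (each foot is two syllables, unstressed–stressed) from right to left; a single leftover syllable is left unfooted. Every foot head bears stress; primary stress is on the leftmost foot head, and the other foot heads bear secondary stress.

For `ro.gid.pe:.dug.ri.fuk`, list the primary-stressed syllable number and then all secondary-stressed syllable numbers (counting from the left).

primary 2, secondary 4, 6

Parse right to left into iambic (σˈσ) feet: (ro.ˈgid) (pe:.ˈdug) (ri.ˈfuk).
Foot heads (stressed positions): 2, 4, 6.
End Rule Leftmost: primary stress on the leftmost head = syllable 2.
Secondary stress on 4, 6: ro.ˈgid.pe:.ˌdug.ri.ˌfuk.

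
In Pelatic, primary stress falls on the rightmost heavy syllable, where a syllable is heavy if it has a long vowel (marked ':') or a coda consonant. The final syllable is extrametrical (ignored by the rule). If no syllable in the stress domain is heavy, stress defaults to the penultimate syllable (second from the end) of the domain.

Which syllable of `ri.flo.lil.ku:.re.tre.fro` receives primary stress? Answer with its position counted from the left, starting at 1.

4

The final syllable (7, fro) is extrametrical; the stress domain is syllables 1–6.
Weights: 1 ri L, 2 flo L, 3 lil H, 4 ku: H, 5 re L, 6 tre L.
Heavy syllables in the domain: 3, 4. The rightmost is syllable 4 (ku:).
Primary stress: syllable 4 → ri.flo.lil.ˈku:.re.tre.fro.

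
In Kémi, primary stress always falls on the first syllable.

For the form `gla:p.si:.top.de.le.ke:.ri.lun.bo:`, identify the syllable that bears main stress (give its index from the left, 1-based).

1

The word has 9 syllables; the first syllable is syllable 1 (gla:p).
Primary stress: syllable 1 → ˈgla:p.si:.top.de.le.ke:.ri.lun.bo:.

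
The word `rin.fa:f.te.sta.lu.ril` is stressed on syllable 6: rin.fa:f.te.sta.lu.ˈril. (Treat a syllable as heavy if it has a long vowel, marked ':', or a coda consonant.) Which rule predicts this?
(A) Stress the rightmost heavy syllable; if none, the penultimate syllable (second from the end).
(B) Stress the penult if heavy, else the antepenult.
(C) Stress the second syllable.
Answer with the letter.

Rule A → syllable 6 ✓.
Rule B → syllable 4 (observed: 6).
Rule C → syllable 2 (observed: 6).

A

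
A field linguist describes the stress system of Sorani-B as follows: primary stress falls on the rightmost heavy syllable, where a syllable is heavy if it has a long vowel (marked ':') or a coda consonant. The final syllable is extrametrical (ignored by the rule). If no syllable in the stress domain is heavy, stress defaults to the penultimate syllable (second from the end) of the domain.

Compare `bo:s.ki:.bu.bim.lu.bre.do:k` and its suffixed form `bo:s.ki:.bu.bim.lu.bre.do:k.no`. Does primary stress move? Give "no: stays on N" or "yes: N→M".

Base `bo:s.ki:.bu.bim.lu.bre.do:k` (7 syllables):
  The final syllable (7, do:k) is extrametrical; the stress domain is syllables 1–6.
  Weights: 1 bo:s H, 2 ki: H, 3 bu L, 4 bim H, 5 lu L, 6 bre L.
  Heavy syllables in the domain: 1, 2, 4. The rightmost is syllable 4 (bim).
  → primary stress on syllable 4.
Suffixed `bo:s.ki:.bu.bim.lu.bre.do:k.no` (8 syllables):
  The final syllable (8, no) is extrametrical; the stress domain is syllables 1–7.
  Weights: 1 bo:s H, 2 ki: H, 3 bu L, 4 bim H, 5 lu L, 6 bre L, 7 do:k H.
  Heavy syllables in the domain: 1, 2, 4, 7. The rightmost is syllable 7 (do:k).
  → primary stress on syllable 7.

yes: 4→7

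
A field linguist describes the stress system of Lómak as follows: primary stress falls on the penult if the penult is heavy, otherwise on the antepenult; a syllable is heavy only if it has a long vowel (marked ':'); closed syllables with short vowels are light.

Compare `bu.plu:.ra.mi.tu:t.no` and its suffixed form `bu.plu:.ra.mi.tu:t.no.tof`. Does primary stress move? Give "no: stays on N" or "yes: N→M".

no: stays on 5

Base `bu.plu:.ra.mi.tu:t.no` (6 syllables):
  Weights: 4 mi L, 5 tu:t H, 6 no L.
  The penult (syllable 5, tu:t) is heavy, so it takes stress.
  → primary stress on syllable 5.
Suffixed `bu.plu:.ra.mi.tu:t.no.tof` (7 syllables):
  Weights: 5 tu:t H, 6 no L, 7 tof L.
  The penult (syllable 6, no) is light, so stress falls on the antepenult (syllable 5, tu:t).
  → primary stress on syllable 5.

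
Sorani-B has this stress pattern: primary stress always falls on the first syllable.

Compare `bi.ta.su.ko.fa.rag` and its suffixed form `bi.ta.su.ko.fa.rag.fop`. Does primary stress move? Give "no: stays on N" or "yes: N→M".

no: stays on 1

Base `bi.ta.su.ko.fa.rag` (6 syllables):
  The word has 6 syllables; the first syllable is syllable 1 (bi).
  → primary stress on syllable 1.
Suffixed `bi.ta.su.ko.fa.rag.fop` (7 syllables):
  The word has 7 syllables; the first syllable is syllable 1 (bi).
  → primary stress on syllable 1.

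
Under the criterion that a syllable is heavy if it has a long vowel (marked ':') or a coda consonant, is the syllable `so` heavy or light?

light

`so`: short vowel, open (no coda). Short vowel, open → light.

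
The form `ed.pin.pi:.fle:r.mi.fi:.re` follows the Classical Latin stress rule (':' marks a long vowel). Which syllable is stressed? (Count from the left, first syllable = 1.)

Classical Latin: stress the penult if heavy (long vowel or closed), else the antepenult.
Weights: 5 mi L, 6 fi: H, 7 re L.
The penult (syllable 6, fi:) is heavy, so it takes stress.
Stress on syllable 6: ed.pin.pi:.fle:r.mi.ˈfi:.re.

6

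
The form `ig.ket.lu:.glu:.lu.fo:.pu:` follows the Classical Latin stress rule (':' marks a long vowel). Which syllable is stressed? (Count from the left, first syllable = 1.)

Classical Latin: stress the penult if heavy (long vowel or closed), else the antepenult.
Weights: 5 lu L, 6 fo: H, 7 pu: H.
The penult (syllable 6, fo:) is heavy, so it takes stress.
Stress on syllable 6: ig.ket.lu:.glu:.lu.ˈfo:.pu:.

6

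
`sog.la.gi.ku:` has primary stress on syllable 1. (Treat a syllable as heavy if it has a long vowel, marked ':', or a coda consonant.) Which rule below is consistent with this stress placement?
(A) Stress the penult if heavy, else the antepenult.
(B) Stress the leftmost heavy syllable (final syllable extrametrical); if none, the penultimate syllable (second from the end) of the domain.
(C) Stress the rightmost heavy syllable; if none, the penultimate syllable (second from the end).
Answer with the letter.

B

Rule A → syllable 2 (observed: 1).
Rule B → syllable 1 ✓.
Rule C → syllable 4 (observed: 1).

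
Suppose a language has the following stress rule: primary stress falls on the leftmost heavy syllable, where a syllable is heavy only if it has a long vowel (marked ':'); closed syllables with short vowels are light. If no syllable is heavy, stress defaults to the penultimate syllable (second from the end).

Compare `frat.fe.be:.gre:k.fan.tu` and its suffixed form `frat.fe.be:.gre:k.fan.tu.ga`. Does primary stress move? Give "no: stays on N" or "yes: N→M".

Base `frat.fe.be:.gre:k.fan.tu` (6 syllables):
  Weights: 1 frat L, 2 fe L, 3 be: H, 4 gre:k H, 5 fan L, 6 tu L.
  Heavy syllables in the domain: 3, 4. The leftmost is syllable 3 (be:).
  → primary stress on syllable 3.
Suffixed `frat.fe.be:.gre:k.fan.tu.ga` (7 syllables):
  Weights: 1 frat L, 2 fe L, 3 be: H, 4 gre:k H, 5 fan L, 6 tu L, 7 ga L.
  Heavy syllables in the domain: 3, 4. The leftmost is syllable 3 (be:).
  → primary stress on syllable 3.

no: stays on 3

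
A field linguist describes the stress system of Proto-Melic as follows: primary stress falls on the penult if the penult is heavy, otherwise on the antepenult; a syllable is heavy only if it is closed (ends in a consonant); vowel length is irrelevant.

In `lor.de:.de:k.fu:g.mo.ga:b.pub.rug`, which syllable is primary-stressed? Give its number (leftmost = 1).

Weights: 6 ga:b H, 7 pub H, 8 rug H.
The penult (syllable 7, pub) is heavy, so it takes stress.
Primary stress: syllable 7 → lor.de:.de:k.fu:g.mo.ga:b.ˈpub.rug.

7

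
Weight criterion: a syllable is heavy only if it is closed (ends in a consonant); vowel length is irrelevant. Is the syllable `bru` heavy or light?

light

`bru`: short vowel, open (no coda). Open (no coda) → light.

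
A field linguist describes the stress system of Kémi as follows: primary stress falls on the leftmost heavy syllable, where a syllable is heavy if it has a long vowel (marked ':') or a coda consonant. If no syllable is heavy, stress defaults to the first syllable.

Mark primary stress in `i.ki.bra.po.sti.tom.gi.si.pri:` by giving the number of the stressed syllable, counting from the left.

Weights: 1 i L, 2 ki L, 3 bra L, 4 po L, 5 sti L, 6 tom H, 7 gi L, 8 si L, 9 pri: H.
Heavy syllables in the domain: 6, 9. The leftmost is syllable 6 (tom).
Primary stress: syllable 6 → i.ki.bra.po.sti.ˈtom.gi.si.pri:.

6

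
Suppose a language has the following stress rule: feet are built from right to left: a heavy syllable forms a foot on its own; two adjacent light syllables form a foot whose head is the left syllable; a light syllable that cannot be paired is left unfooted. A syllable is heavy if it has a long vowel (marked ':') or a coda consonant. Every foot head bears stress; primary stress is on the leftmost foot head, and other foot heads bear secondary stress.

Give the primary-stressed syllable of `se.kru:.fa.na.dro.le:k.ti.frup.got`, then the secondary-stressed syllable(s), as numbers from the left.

Weights: 1 se L, 2 kru: H, 3 fa L, 4 na L, 5 dro L, 6 le:k H, 7 ti L, 8 frup H, 9 got H.
Parse right to left (heavy = foot alone; LL = one foot; stranded L unfooted): se (ˈkru:) fa (ˈna.dro) (ˈle:k) ti (ˈfrup) (ˈgot).
Foot heads: 2, 4, 6, 8, 9.
Primary stress on the leftmost head = syllable 2.
Secondary stress on 4, 6, 8, 9: se.ˈkru:.fa.ˌna.dro.ˌle:k.ti.ˌfrup.ˌgot.

primary 2, secondary 4, 6, 8, 9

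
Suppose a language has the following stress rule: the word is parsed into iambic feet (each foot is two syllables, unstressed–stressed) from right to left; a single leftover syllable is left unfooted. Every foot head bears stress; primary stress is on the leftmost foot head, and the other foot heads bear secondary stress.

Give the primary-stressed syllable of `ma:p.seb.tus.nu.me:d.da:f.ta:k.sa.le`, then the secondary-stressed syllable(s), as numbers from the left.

Parse right to left into iambic (σˈσ) feet: ma:p (seb.ˈtus) (nu.ˈme:d) (da:f.ˈta:k) (sa.ˈle). Syllable 1 is left unfooted.
Foot heads (stressed positions): 3, 5, 7, 9.
End Rule Leftmost: primary stress on the leftmost head = syllable 3.
Secondary stress on 5, 7, 9: ma:p.seb.ˈtus.nu.ˌme:d.da:f.ˌta:k.sa.ˌle.

primary 3, secondary 5, 7, 9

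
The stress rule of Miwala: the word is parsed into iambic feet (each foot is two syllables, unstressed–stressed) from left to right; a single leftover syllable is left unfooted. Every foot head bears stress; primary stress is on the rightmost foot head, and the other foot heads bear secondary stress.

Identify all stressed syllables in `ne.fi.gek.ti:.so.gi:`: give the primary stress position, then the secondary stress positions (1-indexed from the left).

primary 6, secondary 2, 4

Parse left to right into iambic (σˈσ) feet: (ne.ˈfi) (gek.ˈti:) (so.ˈgi:).
Foot heads (stressed positions): 2, 4, 6.
End Rule Rightmost: primary stress on the rightmost head = syllable 6.
Secondary stress on 2, 4: ne.ˌfi.gek.ˌti:.so.ˈgi:.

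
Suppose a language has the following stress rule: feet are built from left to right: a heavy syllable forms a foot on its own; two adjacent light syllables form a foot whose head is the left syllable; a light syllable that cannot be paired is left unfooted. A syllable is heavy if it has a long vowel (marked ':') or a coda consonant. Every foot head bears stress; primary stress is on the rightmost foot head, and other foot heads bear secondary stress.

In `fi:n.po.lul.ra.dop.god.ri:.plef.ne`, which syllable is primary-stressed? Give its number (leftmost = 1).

Weights: 1 fi:n H, 2 po L, 3 lul H, 4 ra L, 5 dop H, 6 god H, 7 ri: H, 8 plef H, 9 ne L.
Parse left to right (heavy = foot alone; LL = one foot; stranded L unfooted): (ˈfi:n) po (ˈlul) ra (ˈdop) (ˈgod) (ˈri:) (ˈplef) ne.
Foot heads: 1, 3, 5, 6, 7, 8.
Primary stress on the rightmost head = syllable 8.
Primary stress: syllable 8 → fi:n.po.lul.ra.dop.god.ri:.ˈplef.ne.

8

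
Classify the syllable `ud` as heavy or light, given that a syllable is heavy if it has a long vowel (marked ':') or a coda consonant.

heavy

`ud`: short vowel, closed (coda /d/). Closed → heavy.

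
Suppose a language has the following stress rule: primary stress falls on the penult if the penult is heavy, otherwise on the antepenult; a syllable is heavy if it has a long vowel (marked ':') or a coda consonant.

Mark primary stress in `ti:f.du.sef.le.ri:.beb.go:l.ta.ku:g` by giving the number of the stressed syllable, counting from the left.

Weights: 7 go:l H, 8 ta L, 9 ku:g H.
The penult (syllable 8, ta) is light, so stress falls on the antepenult (syllable 7, go:l).
Primary stress: syllable 7 → ti:f.du.sef.le.ri:.beb.ˈgo:l.ta.ku:g.

7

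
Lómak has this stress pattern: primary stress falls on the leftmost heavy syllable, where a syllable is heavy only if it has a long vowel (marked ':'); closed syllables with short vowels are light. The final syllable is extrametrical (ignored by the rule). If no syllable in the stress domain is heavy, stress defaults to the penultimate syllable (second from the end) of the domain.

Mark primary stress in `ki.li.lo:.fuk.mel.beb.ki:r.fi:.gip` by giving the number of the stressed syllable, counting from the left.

3

The final syllable (9, gip) is extrametrical; the stress domain is syllables 1–8.
Weights: 1 ki L, 2 li L, 3 lo: H, 4 fuk L, 5 mel L, 6 beb L, 7 ki:r H, 8 fi: H.
Heavy syllables in the domain: 3, 7, 8. The leftmost is syllable 3 (lo:).
Primary stress: syllable 3 → ki.li.ˈlo:.fuk.mel.beb.ki:r.fi:.gip.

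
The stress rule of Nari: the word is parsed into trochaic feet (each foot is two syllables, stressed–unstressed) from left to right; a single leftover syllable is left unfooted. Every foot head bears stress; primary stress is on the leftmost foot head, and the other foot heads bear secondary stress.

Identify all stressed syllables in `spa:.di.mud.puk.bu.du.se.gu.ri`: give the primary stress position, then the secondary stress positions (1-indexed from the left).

Parse left to right into trochaic (ˈσσ) feet: (ˈspa:.di) (ˈmud.puk) (ˈbu.du) (ˈse.gu) ri. Syllable 9 is left unfooted.
Foot heads (stressed positions): 1, 3, 5, 7.
End Rule Leftmost: primary stress on the leftmost head = syllable 1.
Secondary stress on 3, 5, 7: ˈspa:.di.ˌmud.puk.ˌbu.du.ˌse.gu.ri.

primary 1, secondary 3, 5, 7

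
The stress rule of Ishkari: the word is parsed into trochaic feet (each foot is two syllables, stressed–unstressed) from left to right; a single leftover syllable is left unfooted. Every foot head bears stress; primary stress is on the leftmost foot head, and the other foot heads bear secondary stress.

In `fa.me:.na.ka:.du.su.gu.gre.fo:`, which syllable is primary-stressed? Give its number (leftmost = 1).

1

Parse left to right into trochaic (ˈσσ) feet: (ˈfa.me:) (ˈna.ka:) (ˈdu.su) (ˈgu.gre) fo:. Syllable 9 is left unfooted.
Foot heads (stressed positions): 1, 3, 5, 7.
End Rule Leftmost: primary stress on the leftmost head = syllable 1.
Primary stress: syllable 1 → ˈfa.me:.na.ka:.du.su.gu.gre.fo:.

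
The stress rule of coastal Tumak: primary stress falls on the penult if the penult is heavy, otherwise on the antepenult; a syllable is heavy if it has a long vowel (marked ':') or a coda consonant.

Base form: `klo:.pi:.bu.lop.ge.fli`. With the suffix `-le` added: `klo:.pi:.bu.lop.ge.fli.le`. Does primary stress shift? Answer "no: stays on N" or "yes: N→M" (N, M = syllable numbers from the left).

yes: 4→5

Base `klo:.pi:.bu.lop.ge.fli` (6 syllables):
  Weights: 4 lop H, 5 ge L, 6 fli L.
  The penult (syllable 5, ge) is light, so stress falls on the antepenult (syllable 4, lop).
  → primary stress on syllable 4.
Suffixed `klo:.pi:.bu.lop.ge.fli.le` (7 syllables):
  Weights: 5 ge L, 6 fli L, 7 le L.
  The penult (syllable 6, fli) is light, so stress falls on the antepenult (syllable 5, ge).
  → primary stress on syllable 5.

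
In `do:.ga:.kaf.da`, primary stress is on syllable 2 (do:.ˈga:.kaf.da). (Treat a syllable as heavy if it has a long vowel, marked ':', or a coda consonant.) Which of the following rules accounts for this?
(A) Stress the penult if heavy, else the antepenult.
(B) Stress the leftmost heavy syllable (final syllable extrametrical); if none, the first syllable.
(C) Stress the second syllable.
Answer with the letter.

C

Rule A → syllable 3 (observed: 2).
Rule B → syllable 1 (observed: 2).
Rule C → syllable 2 ✓.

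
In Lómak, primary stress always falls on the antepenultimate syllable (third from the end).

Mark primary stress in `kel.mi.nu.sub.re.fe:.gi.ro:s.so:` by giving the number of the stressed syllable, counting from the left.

The word has 9 syllables; the antepenultimate syllable (third from the end) is syllable 7 (gi).
Primary stress: syllable 7 → kel.mi.nu.sub.re.fe:.ˈgi.ro:s.so:.

7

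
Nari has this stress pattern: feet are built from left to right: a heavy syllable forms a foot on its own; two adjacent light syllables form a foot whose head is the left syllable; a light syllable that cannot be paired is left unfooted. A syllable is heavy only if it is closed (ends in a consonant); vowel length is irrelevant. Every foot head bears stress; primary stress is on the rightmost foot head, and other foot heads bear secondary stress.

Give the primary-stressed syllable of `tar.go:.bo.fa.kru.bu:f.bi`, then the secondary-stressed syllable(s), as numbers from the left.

primary 6, secondary 1, 2, 4

Weights: 1 tar H, 2 go: L, 3 bo L, 4 fa L, 5 kru L, 6 bu:f H, 7 bi L.
Parse left to right (heavy = foot alone; LL = one foot; stranded L unfooted): (ˈtar) (ˈgo:.bo) (ˈfa.kru) (ˈbu:f) bi.
Foot heads: 1, 2, 4, 6.
Primary stress on the rightmost head = syllable 6.
Secondary stress on 1, 2, 4: ˌtar.ˌgo:.bo.ˌfa.kru.ˈbu:f.bi.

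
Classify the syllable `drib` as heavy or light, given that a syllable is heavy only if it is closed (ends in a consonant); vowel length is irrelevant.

`drib`: short vowel, closed (coda /b/). Closed (coda /b/) → heavy.

heavy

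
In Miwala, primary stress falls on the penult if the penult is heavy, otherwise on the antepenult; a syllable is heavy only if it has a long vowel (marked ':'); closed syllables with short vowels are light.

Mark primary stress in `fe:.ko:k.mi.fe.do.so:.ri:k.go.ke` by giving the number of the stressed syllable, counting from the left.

Weights: 7 ri:k H, 8 go L, 9 ke L.
The penult (syllable 8, go) is light, so stress falls on the antepenult (syllable 7, ri:k).
Primary stress: syllable 7 → fe:.ko:k.mi.fe.do.so:.ˈri:k.go.ke.

7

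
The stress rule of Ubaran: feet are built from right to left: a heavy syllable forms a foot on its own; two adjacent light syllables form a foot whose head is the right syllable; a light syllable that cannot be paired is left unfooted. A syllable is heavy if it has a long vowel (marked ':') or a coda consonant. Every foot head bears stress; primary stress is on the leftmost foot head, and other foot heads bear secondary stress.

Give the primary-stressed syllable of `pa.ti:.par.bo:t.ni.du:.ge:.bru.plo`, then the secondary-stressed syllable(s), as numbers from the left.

Weights: 1 pa L, 2 ti: H, 3 par H, 4 bo:t H, 5 ni L, 6 du: H, 7 ge: H, 8 bru L, 9 plo L.
Parse right to left (heavy = foot alone; LL = one foot; stranded L unfooted): pa (ˈti:) (ˈpar) (ˈbo:t) ni (ˈdu:) (ˈge:) (bru.ˈplo).
Foot heads: 2, 3, 4, 6, 7, 9.
Primary stress on the leftmost head = syllable 2.
Secondary stress on 3, 4, 6, 7, 9: pa.ˈti:.ˌpar.ˌbo:t.ni.ˌdu:.ˌge:.bru.ˌplo.

primary 2, secondary 3, 4, 6, 7, 9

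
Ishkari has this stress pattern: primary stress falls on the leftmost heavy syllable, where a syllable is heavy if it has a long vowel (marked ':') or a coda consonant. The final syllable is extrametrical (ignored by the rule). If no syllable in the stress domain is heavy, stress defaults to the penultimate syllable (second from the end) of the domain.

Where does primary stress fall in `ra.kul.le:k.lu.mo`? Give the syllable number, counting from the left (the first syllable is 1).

2

The final syllable (5, mo) is extrametrical; the stress domain is syllables 1–4.
Weights: 1 ra L, 2 kul H, 3 le:k H, 4 lu L.
Heavy syllables in the domain: 2, 3. The leftmost is syllable 2 (kul).
Primary stress: syllable 2 → ra.ˈkul.le:k.lu.mo.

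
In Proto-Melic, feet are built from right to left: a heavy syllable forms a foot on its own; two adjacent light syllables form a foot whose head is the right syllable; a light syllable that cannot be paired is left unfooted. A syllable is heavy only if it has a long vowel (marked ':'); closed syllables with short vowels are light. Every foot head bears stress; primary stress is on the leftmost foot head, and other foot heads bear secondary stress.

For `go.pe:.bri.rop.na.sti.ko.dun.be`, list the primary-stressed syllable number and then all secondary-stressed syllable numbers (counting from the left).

Weights: 1 go L, 2 pe: H, 3 bri L, 4 rop L, 5 na L, 6 sti L, 7 ko L, 8 dun L, 9 be L.
Parse right to left (heavy = foot alone; LL = one foot; stranded L unfooted): go (ˈpe:) bri (rop.ˈna) (sti.ˈko) (dun.ˈbe).
Foot heads: 2, 5, 7, 9.
Primary stress on the leftmost head = syllable 2.
Secondary stress on 5, 7, 9: go.ˈpe:.bri.rop.ˌna.sti.ˌko.dun.ˌbe.

primary 2, secondary 5, 7, 9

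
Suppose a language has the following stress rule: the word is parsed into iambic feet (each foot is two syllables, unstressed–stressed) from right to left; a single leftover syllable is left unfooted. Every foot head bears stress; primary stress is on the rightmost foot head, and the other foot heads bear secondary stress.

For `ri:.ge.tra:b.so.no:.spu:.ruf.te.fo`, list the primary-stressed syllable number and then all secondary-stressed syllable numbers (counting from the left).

primary 9, secondary 3, 5, 7

Parse right to left into iambic (σˈσ) feet: ri: (ge.ˈtra:b) (so.ˈno:) (spu:.ˈruf) (te.ˈfo). Syllable 1 is left unfooted.
Foot heads (stressed positions): 3, 5, 7, 9.
End Rule Rightmost: primary stress on the rightmost head = syllable 9.
Secondary stress on 3, 5, 7: ri:.ge.ˌtra:b.so.ˌno:.spu:.ˌruf.te.ˈfo.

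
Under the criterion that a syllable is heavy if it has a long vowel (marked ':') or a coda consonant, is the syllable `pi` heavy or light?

light

`pi`: short vowel, open (no coda). Short vowel, open → light.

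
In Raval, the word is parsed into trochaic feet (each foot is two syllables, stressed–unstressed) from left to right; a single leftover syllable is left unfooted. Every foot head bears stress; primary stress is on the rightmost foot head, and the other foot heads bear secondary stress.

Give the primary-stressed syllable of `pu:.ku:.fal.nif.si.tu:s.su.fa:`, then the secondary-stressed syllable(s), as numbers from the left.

primary 7, secondary 1, 3, 5

Parse left to right into trochaic (ˈσσ) feet: (ˈpu:.ku:) (ˈfal.nif) (ˈsi.tu:s) (ˈsu.fa:).
Foot heads (stressed positions): 1, 3, 5, 7.
End Rule Rightmost: primary stress on the rightmost head = syllable 7.
Secondary stress on 1, 3, 5: ˌpu:.ku:.ˌfal.nif.ˌsi.tu:s.ˈsu.fa:.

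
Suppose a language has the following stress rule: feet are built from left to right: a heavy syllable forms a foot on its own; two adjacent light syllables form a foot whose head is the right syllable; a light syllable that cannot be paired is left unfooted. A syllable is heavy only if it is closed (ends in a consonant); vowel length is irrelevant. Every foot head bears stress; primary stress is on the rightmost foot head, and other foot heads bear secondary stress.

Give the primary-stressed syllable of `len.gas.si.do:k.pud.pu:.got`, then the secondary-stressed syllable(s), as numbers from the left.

Weights: 1 len H, 2 gas H, 3 si L, 4 do:k H, 5 pud H, 6 pu: L, 7 got H.
Parse left to right (heavy = foot alone; LL = one foot; stranded L unfooted): (ˈlen) (ˈgas) si (ˈdo:k) (ˈpud) pu: (ˈgot).
Foot heads: 1, 2, 4, 5, 7.
Primary stress on the rightmost head = syllable 7.
Secondary stress on 1, 2, 4, 5: ˌlen.ˌgas.si.ˌdo:k.ˌpud.pu:.ˈgot.

primary 7, secondary 1, 2, 4, 5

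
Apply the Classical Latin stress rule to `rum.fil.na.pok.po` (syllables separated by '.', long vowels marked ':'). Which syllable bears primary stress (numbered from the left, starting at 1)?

Classical Latin: stress the penult if heavy (long vowel or closed), else the antepenult.
Weights: 3 na L, 4 pok H, 5 po L.
The penult (syllable 4, pok) is heavy, so it takes stress.
Stress on syllable 4: rum.fil.na.ˈpok.po.

4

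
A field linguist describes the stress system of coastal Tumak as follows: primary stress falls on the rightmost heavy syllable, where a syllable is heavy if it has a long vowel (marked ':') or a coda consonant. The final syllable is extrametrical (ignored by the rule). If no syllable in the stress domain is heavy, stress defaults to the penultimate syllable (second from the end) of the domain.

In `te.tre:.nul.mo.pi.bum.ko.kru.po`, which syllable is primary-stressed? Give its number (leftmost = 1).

6

The final syllable (9, po) is extrametrical; the stress domain is syllables 1–8.
Weights: 1 te L, 2 tre: H, 3 nul H, 4 mo L, 5 pi L, 6 bum H, 7 ko L, 8 kru L.
Heavy syllables in the domain: 2, 3, 6. The rightmost is syllable 6 (bum).
Primary stress: syllable 6 → te.tre:.nul.mo.pi.ˈbum.ko.kru.po.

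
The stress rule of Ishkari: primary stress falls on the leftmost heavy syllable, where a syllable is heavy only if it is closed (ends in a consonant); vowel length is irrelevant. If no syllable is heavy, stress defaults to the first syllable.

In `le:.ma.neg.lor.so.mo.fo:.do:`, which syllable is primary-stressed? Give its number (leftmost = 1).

Weights: 1 le: L, 2 ma L, 3 neg H, 4 lor H, 5 so L, 6 mo L, 7 fo: L, 8 do: L.
Heavy syllables in the domain: 3, 4. The leftmost is syllable 3 (neg).
Primary stress: syllable 3 → le:.ma.ˈneg.lor.so.mo.fo:.do:.

3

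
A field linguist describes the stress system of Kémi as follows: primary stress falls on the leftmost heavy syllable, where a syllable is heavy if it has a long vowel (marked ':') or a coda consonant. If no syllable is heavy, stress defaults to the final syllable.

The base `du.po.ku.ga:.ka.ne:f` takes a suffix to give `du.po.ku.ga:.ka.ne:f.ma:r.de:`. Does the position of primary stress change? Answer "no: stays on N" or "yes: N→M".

Base `du.po.ku.ga:.ka.ne:f` (6 syllables):
  Weights: 1 du L, 2 po L, 3 ku L, 4 ga: H, 5 ka L, 6 ne:f H.
  Heavy syllables in the domain: 4, 6. The leftmost is syllable 4 (ga:).
  → primary stress on syllable 4.
Suffixed `du.po.ku.ga:.ka.ne:f.ma:r.de:` (8 syllables):
  Weights: 1 du L, 2 po L, 3 ku L, 4 ga: H, 5 ka L, 6 ne:f H, 7 ma:r H, 8 de: H.
  Heavy syllables in the domain: 4, 6, 7, 8. The leftmost is syllable 4 (ga:).
  → primary stress on syllable 4.

no: stays on 4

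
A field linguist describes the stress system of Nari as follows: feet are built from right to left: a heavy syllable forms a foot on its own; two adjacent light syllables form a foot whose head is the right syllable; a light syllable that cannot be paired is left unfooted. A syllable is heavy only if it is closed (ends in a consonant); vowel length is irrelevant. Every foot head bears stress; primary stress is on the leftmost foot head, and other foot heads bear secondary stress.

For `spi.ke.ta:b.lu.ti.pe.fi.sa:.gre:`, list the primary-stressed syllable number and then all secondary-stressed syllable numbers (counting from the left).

Weights: 1 spi L, 2 ke L, 3 ta:b H, 4 lu L, 5 ti L, 6 pe L, 7 fi L, 8 sa: L, 9 gre: L.
Parse right to left (heavy = foot alone; LL = one foot; stranded L unfooted): (spi.ˈke) (ˈta:b) (lu.ˈti) (pe.ˈfi) (sa:.ˈgre:).
Foot heads: 2, 3, 5, 7, 9.
Primary stress on the leftmost head = syllable 2.
Secondary stress on 3, 5, 7, 9: spi.ˈke.ˌta:b.lu.ˌti.pe.ˌfi.sa:.ˌgre:.

primary 2, secondary 3, 5, 7, 9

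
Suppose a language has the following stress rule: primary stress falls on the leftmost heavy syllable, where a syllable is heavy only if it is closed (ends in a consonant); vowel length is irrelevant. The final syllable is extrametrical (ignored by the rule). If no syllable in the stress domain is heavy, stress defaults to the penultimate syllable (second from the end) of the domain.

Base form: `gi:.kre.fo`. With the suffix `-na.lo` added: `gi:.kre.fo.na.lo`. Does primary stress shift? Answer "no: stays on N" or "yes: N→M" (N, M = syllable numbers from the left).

Base `gi:.kre.fo` (3 syllables):
  The final syllable (3, fo) is extrametrical; the stress domain is syllables 1–2.
  Weights: 1 gi: L, 2 kre L.
  No heavy syllable in the domain; default to the penultimate syllable (second from the end) of the domain = syllable 1.
  → primary stress on syllable 1.
Suffixed `gi:.kre.fo.na.lo` (5 syllables):
  The final syllable (5, lo) is extrametrical; the stress domain is syllables 1–4.
  Weights: 1 gi: L, 2 kre L, 3 fo L, 4 na L.
  No heavy syllable in the domain; default to the penultimate syllable (second from the end) of the domain = syllable 3.
  → primary stress on syllable 3.

yes: 1→3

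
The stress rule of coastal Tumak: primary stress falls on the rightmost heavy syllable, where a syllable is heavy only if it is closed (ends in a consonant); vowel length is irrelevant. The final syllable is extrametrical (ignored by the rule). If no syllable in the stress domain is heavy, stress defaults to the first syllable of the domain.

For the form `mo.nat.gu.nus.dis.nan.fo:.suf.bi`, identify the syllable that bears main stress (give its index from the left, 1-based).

8

The final syllable (9, bi) is extrametrical; the stress domain is syllables 1–8.
Weights: 1 mo L, 2 nat H, 3 gu L, 4 nus H, 5 dis H, 6 nan H, 7 fo: L, 8 suf H.
Heavy syllables in the domain: 2, 4, 5, 6, 8. The rightmost is syllable 8 (suf).
Primary stress: syllable 8 → mo.nat.gu.nus.dis.nan.fo:.ˈsuf.bi.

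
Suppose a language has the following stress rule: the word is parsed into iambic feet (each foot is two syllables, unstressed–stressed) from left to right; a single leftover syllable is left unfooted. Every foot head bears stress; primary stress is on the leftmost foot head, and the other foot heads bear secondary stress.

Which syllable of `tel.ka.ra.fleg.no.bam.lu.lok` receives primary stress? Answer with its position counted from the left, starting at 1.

Parse left to right into iambic (σˈσ) feet: (tel.ˈka) (ra.ˈfleg) (no.ˈbam) (lu.ˈlok).
Foot heads (stressed positions): 2, 4, 6, 8.
End Rule Leftmost: primary stress on the leftmost head = syllable 2.
Primary stress: syllable 2 → tel.ˈka.ra.fleg.no.bam.lu.lok.

2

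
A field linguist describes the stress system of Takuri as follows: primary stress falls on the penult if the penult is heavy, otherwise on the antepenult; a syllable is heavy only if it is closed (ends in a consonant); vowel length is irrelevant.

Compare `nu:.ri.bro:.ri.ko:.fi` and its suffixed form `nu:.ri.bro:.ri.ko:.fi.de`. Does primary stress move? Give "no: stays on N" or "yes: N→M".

Base `nu:.ri.bro:.ri.ko:.fi` (6 syllables):
  Weights: 4 ri L, 5 ko: L, 6 fi L.
  The penult (syllable 5, ko:) is light, so stress falls on the antepenult (syllable 4, ri).
  → primary stress on syllable 4.
Suffixed `nu:.ri.bro:.ri.ko:.fi.de` (7 syllables):
  Weights: 5 ko: L, 6 fi L, 7 de L.
  The penult (syllable 6, fi) is light, so stress falls on the antepenult (syllable 5, ko:).
  → primary stress on syllable 5.

yes: 4→5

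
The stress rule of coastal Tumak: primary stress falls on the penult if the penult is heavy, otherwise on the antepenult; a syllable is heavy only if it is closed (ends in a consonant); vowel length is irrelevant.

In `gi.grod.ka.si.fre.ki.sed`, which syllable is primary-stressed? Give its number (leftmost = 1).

Weights: 5 fre L, 6 ki L, 7 sed H.
The penult (syllable 6, ki) is light, so stress falls on the antepenult (syllable 5, fre).
Primary stress: syllable 5 → gi.grod.ka.si.ˈfre.ki.sed.

5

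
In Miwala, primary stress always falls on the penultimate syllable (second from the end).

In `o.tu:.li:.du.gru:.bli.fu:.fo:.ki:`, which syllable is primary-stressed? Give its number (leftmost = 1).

8

The word has 9 syllables; the penultimate syllable (second from the end) is syllable 8 (fo:).
Primary stress: syllable 8 → o.tu:.li:.du.gru:.bli.fu:.ˈfo:.ki:.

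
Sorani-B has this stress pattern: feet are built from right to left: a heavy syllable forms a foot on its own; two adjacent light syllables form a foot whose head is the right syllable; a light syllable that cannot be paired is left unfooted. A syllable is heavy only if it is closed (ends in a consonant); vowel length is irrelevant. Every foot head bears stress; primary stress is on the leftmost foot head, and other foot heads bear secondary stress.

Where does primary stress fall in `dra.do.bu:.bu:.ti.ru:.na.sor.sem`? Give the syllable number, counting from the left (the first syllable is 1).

3

Weights: 1 dra L, 2 do L, 3 bu: L, 4 bu: L, 5 ti L, 6 ru: L, 7 na L, 8 sor H, 9 sem H.
Parse right to left (heavy = foot alone; LL = one foot; stranded L unfooted): dra (do.ˈbu:) (bu:.ˈti) (ru:.ˈna) (ˈsor) (ˈsem).
Foot heads: 3, 5, 7, 8, 9.
Primary stress on the leftmost head = syllable 3.
Primary stress: syllable 3 → dra.do.ˈbu:.bu:.ti.ru:.na.sor.sem.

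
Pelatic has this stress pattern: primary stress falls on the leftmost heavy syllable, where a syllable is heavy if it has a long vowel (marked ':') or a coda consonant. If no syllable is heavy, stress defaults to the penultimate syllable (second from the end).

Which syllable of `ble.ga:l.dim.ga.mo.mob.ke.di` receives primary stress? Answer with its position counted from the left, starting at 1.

2

Weights: 1 ble L, 2 ga:l H, 3 dim H, 4 ga L, 5 mo L, 6 mob H, 7 ke L, 8 di L.
Heavy syllables in the domain: 2, 3, 6. The leftmost is syllable 2 (ga:l).
Primary stress: syllable 2 → ble.ˈga:l.dim.ga.mo.mob.ke.di.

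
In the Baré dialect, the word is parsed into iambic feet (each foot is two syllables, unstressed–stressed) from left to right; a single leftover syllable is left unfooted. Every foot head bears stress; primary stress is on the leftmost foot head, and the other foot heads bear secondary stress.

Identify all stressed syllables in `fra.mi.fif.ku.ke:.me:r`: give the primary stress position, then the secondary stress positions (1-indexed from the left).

primary 2, secondary 4, 6

Parse left to right into iambic (σˈσ) feet: (fra.ˈmi) (fif.ˈku) (ke:.ˈme:r).
Foot heads (stressed positions): 2, 4, 6.
End Rule Leftmost: primary stress on the leftmost head = syllable 2.
Secondary stress on 4, 6: fra.ˈmi.fif.ˌku.ke:.ˌme:r.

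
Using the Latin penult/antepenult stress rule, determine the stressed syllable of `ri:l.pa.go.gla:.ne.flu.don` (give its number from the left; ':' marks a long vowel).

5

Classical Latin: stress the penult if heavy (long vowel or closed), else the antepenult.
Weights: 5 ne L, 6 flu L, 7 don H.
The penult (syllable 6, flu) is light, so stress falls on the antepenult (syllable 5, ne).
Stress on syllable 5: ri:l.pa.go.gla:.ˈne.flu.don.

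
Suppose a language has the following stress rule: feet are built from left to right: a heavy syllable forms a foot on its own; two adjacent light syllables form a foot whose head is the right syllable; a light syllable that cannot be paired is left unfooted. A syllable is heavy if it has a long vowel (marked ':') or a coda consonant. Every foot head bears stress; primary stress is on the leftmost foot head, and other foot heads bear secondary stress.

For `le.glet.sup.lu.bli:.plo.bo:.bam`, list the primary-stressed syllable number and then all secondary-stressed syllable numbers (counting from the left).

Weights: 1 le L, 2 glet H, 3 sup H, 4 lu L, 5 bli: H, 6 plo L, 7 bo: H, 8 bam H.
Parse left to right (heavy = foot alone; LL = one foot; stranded L unfooted): le (ˈglet) (ˈsup) lu (ˈbli:) plo (ˈbo:) (ˈbam).
Foot heads: 2, 3, 5, 7, 8.
Primary stress on the leftmost head = syllable 2.
Secondary stress on 3, 5, 7, 8: le.ˈglet.ˌsup.lu.ˌbli:.plo.ˌbo:.ˌbam.

primary 2, secondary 3, 5, 7, 8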